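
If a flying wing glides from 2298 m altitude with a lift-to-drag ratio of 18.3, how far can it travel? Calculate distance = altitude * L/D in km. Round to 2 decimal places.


Step 1: Glide distance = altitude * L/D = 2298 * 18.3 = 42053.4 m
Step 2: Convert to km: 42053.4 / 1000 = 42.05 km

42.05


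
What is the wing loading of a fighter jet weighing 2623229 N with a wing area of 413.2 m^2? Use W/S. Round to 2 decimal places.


Step 1: Wing loading = W / S = 2623229 / 413.2
Step 2: Wing loading = 6348.57 N/m^2

6348.57


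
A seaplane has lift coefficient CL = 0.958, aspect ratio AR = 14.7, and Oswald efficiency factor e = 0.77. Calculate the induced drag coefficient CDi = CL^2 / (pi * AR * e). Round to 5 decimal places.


Step 1: CL^2 = 0.958^2 = 0.917764
Step 2: pi * AR * e = 3.14159 * 14.7 * 0.77 = 35.559687
Step 3: CDi = 0.917764 / 35.559687 = 0.02581

0.02581


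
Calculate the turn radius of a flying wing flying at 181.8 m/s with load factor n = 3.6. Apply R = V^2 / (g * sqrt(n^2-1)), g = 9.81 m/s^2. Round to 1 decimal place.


Step 1: V^2 = 181.8^2 = 33051.24
Step 2: n^2 - 1 = 3.6^2 - 1 = 11.96
Step 3: sqrt(11.96) = 3.458323
Step 4: R = 33051.24 / (9.81 * 3.458323) = 974.2 m

974.2


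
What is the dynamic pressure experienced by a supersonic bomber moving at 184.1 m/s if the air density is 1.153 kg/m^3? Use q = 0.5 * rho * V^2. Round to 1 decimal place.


Step 1: V^2 = 184.1^2 = 33892.81
Step 2: q = 0.5 * 1.153 * 33892.81
Step 3: q = 19539.2 Pa

19539.2


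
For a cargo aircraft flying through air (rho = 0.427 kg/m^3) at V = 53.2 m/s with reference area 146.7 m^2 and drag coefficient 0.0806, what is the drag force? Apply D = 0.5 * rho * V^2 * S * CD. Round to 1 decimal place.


Step 1: Dynamic pressure q = 0.5 * 0.427 * 53.2^2 = 604.2562 Pa
Step 2: Drag D = q * S * CD = 604.2562 * 146.7 * 0.0806
Step 3: D = 7144.7 N

7144.7


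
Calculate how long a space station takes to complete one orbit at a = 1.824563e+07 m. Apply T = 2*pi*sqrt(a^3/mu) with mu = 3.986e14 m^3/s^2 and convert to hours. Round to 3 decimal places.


Step 1: a^3 / mu = 6.074025e+21 / 3.986e14 = 1.523840e+07
Step 2: sqrt(1.523840e+07) = 3903.639 s
Step 3: T = 2*pi * 3903.639 = 24527.29 s
Step 4: T in hours = 24527.29 / 3600 = 6.813 hours

6.813


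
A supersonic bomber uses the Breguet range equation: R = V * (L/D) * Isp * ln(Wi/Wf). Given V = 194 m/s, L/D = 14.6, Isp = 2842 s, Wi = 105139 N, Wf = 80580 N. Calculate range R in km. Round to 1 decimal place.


Step 1: Coefficient = V * (L/D) * Isp = 194 * 14.6 * 2842 = 8049680.8 m
Step 2: Wi/Wf = 105139 / 80580 = 1.304778
Step 3: ln(1.304778) = 0.266033
Step 4: R = 8049680.8 * 0.266033 = 2141479.2 m = 2141.5 km

2141.5


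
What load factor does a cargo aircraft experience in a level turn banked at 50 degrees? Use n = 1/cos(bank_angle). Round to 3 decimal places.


Step 1: Convert 50 degrees to radians = 0.872665
Step 2: cos(50 deg) = 0.642788
Step 3: n = 1 / 0.642788 = 1.556

1.556


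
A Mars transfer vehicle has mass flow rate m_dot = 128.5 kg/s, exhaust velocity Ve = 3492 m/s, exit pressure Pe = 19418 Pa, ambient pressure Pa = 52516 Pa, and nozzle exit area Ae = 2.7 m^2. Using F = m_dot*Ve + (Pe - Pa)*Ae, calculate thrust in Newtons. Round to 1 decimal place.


Step 1: Momentum thrust = m_dot * Ve = 128.5 * 3492 = 448722.0 N
Step 2: Pressure thrust = (Pe - Pa) * Ae = (19418 - 52516) * 2.7 = -89364.6 N
Step 3: Total thrust F = 448722.0 + -89364.6 = 359357.4 N

359357.4


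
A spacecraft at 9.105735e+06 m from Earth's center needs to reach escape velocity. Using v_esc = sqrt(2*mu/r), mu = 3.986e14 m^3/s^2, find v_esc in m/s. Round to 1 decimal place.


Step 1: 2*mu/r = 2 * 3.986e14 / 9.105735e+06 = 87549220.354
Step 2: v_esc = sqrt(87549220.354) = 9356.8 m/s

9356.8


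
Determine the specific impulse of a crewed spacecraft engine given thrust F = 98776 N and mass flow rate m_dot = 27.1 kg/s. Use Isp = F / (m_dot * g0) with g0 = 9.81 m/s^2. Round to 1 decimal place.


Step 1: m_dot * g0 = 27.1 * 9.81 = 265.85
Step 2: Isp = 98776 / 265.85 = 371.5 s

371.5


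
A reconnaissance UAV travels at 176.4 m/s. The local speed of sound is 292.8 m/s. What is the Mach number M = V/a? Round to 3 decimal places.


Step 1: M = V / a = 176.4 / 292.8
Step 2: M = 0.602

0.602


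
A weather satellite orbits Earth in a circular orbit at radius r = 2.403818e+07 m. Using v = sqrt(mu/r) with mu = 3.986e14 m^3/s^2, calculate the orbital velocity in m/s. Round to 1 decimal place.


Step 1: mu / r = 3.986e14 / 2.403818e+07 = 16581954.2078
Step 2: v = sqrt(16581954.2078) = 4072.1 m/s

4072.1


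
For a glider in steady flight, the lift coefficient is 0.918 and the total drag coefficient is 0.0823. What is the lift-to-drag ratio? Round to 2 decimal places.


Step 1: L/D = CL / CD = 0.918 / 0.0823
Step 2: L/D = 11.15

11.15


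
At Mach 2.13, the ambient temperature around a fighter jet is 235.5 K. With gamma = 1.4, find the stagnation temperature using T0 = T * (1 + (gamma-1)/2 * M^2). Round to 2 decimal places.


Step 1: (gamma-1)/2 = 0.2
Step 2: M^2 = 4.5369
Step 3: 1 + 0.2 * 4.5369 = 1.90738
Step 4: T0 = 235.5 * 1.90738 = 449.19 K

449.19


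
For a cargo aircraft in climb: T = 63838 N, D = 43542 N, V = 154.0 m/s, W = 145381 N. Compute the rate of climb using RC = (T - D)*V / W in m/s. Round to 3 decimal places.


Step 1: Excess thrust = T - D = 63838 - 43542 = 20296 N
Step 2: Excess power = 20296 * 154.0 = 3125584.0 W
Step 3: RC = 3125584.0 / 145381 = 21.499 m/s

21.499


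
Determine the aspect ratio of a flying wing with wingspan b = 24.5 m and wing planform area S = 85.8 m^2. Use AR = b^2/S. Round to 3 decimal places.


Step 1: b^2 = 24.5^2 = 600.25
Step 2: AR = 600.25 / 85.8 = 6.996

6.996


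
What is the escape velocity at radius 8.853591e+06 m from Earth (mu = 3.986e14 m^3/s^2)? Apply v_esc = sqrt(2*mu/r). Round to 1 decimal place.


Step 1: 2*mu/r = 2 * 3.986e14 / 8.853591e+06 = 90042560.1318
Step 2: v_esc = sqrt(90042560.1318) = 9489.1 m/s

9489.1


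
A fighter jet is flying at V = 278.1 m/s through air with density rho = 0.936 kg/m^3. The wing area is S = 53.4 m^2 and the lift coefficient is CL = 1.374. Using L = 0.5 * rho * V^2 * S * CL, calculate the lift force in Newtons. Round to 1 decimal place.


Step 1: Calculate dynamic pressure q = 0.5 * 0.936 * 278.1^2 = 0.5 * 0.936 * 77339.61 = 36194.9375 Pa
Step 2: Multiply by wing area and lift coefficient: L = 36194.9375 * 53.4 * 1.374
Step 3: L = 1932809.6614 * 1.374 = 2655680.5 N

2655680.5


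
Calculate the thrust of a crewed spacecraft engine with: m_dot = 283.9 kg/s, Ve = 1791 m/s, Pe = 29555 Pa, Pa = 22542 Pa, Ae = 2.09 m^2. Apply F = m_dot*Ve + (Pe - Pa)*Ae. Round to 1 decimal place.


Step 1: Momentum thrust = m_dot * Ve = 283.9 * 1791 = 508464.9 N
Step 2: Pressure thrust = (Pe - Pa) * Ae = (29555 - 22542) * 2.09 = 14657.17 N
Step 3: Total thrust F = 508464.9 + 14657.17 = 523122.1 N

523122.1


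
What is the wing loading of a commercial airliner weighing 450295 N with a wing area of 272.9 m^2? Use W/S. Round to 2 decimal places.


Step 1: Wing loading = W / S = 450295 / 272.9
Step 2: Wing loading = 1650.04 N/m^2

1650.04


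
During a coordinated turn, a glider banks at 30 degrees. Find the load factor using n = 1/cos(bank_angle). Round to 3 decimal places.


Step 1: Convert 30 degrees to radians = 0.523599
Step 2: cos(30 deg) = 0.866025
Step 3: n = 1 / 0.866025 = 1.155

1.155


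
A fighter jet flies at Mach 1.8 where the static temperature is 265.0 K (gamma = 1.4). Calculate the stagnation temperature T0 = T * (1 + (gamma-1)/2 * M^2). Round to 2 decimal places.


Step 1: (gamma-1)/2 = 0.2
Step 2: M^2 = 3.24
Step 3: 1 + 0.2 * 3.24 = 1.648
Step 4: T0 = 265.0 * 1.648 = 436.72 K

436.72


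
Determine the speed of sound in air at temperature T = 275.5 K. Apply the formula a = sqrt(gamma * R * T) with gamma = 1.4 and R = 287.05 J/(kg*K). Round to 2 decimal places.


Step 1: gamma * R * T = 1.4 * 287.05 * 275.5 = 110715.185
Step 2: a = sqrt(110715.185) = 332.74 m/s

332.74


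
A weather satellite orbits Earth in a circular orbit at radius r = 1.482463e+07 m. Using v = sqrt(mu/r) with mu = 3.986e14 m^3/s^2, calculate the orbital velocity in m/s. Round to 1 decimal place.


Step 1: mu / r = 3.986e14 / 1.482463e+07 = 26887686.2357
Step 2: v = sqrt(26887686.2357) = 5185.3 m/s

5185.3


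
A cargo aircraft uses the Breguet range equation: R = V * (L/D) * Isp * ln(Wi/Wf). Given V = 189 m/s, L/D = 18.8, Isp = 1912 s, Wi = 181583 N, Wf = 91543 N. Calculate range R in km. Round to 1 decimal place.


Step 1: Coefficient = V * (L/D) * Isp = 189 * 18.8 * 1912 = 6793718.4 m
Step 2: Wi/Wf = 181583 / 91543 = 1.983581
Step 3: ln(1.983581) = 0.684904
Step 4: R = 6793718.4 * 0.684904 = 4653045.2 m = 4653.0 km

4653.0


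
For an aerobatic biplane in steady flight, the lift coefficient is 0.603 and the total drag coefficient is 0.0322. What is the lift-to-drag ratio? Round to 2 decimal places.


Step 1: L/D = CL / CD = 0.603 / 0.0322
Step 2: L/D = 18.73

18.73


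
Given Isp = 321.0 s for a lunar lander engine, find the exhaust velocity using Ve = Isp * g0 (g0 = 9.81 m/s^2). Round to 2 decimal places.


Step 1: Ve = Isp * g0 = 321.0 * 9.81
Step 2: Ve = 3149.01 m/s

3149.01


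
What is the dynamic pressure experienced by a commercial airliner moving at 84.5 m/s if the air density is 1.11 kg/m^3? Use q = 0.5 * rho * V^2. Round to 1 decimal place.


Step 1: V^2 = 84.5^2 = 7140.25
Step 2: q = 0.5 * 1.11 * 7140.25
Step 3: q = 3962.8 Pa

3962.8


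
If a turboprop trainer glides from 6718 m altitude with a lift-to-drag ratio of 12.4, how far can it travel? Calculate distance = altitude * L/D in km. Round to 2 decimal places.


Step 1: Glide distance = altitude * L/D = 6718 * 12.4 = 83303.2 m
Step 2: Convert to km: 83303.2 / 1000 = 83.30 km

83.30


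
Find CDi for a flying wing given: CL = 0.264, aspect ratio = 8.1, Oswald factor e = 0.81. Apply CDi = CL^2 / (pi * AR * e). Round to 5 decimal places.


Step 1: CL^2 = 0.264^2 = 0.069696
Step 2: pi * AR * e = 3.14159 * 8.1 * 0.81 = 20.611989
Step 3: CDi = 0.069696 / 20.611989 = 0.00338

0.00338


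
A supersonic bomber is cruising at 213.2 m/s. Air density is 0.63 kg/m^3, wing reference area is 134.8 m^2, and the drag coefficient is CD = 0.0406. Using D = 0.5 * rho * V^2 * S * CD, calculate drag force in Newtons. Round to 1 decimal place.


Step 1: Dynamic pressure q = 0.5 * 0.63 * 213.2^2 = 14318.0856 Pa
Step 2: Drag D = q * S * CD = 14318.0856 * 134.8 * 0.0406
Step 3: D = 78361.2 N

78361.2


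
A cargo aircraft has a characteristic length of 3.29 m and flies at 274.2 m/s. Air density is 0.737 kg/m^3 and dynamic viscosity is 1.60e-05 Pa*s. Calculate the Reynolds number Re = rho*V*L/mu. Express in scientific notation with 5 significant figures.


Step 1: Numerator = rho * V * L = 0.737 * 274.2 * 3.29 = 664.860966
Step 2: Re = 664.860966 / 1.60e-05
Step 3: Re = 4.1554e+07

4.1554e+07


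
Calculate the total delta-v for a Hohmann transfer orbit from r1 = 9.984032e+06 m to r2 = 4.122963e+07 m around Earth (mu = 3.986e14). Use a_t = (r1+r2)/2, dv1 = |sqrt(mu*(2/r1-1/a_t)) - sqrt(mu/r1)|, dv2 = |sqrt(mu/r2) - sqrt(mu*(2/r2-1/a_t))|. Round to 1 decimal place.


Step 1: Transfer semi-major axis a_t = (9.984032e+06 + 4.122963e+07) / 2 = 2.560683e+07 m
Step 2: v1 (circular at r1) = sqrt(mu/r1) = 6318.52 m/s
Step 3: v_t1 = sqrt(mu*(2/r1 - 1/a_t)) = 8017.56 m/s
Step 4: dv1 = |8017.56 - 6318.52| = 1699.04 m/s
Step 5: v2 (circular at r2) = 3109.31 m/s, v_t2 = 1941.51 m/s
Step 6: dv2 = |3109.31 - 1941.51| = 1167.8 m/s
Step 7: Total delta-v = 1699.04 + 1167.8 = 2866.8 m/s

2866.8


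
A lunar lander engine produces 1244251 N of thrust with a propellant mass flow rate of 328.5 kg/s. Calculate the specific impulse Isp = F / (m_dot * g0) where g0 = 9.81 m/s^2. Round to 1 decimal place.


Step 1: m_dot * g0 = 328.5 * 9.81 = 3222.59
Step 2: Isp = 1244251 / 3222.59 = 386.1 s

386.1


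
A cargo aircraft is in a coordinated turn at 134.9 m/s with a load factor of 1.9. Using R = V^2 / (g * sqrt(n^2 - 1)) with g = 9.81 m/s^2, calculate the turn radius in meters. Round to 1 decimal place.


Step 1: V^2 = 134.9^2 = 18198.01
Step 2: n^2 - 1 = 1.9^2 - 1 = 2.61
Step 3: sqrt(2.61) = 1.615549
Step 4: R = 18198.01 / (9.81 * 1.615549) = 1148.2 m

1148.2


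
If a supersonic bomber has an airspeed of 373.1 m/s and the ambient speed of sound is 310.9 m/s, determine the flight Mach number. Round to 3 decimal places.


Step 1: M = V / a = 373.1 / 310.9
Step 2: M = 1.200

1.200


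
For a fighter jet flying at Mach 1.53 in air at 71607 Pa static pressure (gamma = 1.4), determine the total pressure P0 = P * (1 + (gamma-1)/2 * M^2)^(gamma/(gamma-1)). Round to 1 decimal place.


Step 1: (gamma-1)/2 * M^2 = 0.2 * 2.3409 = 0.46818
Step 2: 1 + 0.46818 = 1.46818
Step 3: Exponent gamma/(gamma-1) = 3.5
Step 4: P0 = 71607 * 1.46818^3.5 = 274588.9 Pa

274588.9


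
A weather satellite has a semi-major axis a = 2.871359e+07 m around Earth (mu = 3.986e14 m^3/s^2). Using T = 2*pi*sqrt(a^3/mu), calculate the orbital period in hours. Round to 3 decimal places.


Step 1: a^3 / mu = 2.367350e+22 / 3.986e14 = 5.939162e+07
Step 2: sqrt(5.939162e+07) = 7706.596 s
Step 3: T = 2*pi * 7706.596 = 48421.97 s
Step 4: T in hours = 48421.97 / 3600 = 13.451 hours

13.451


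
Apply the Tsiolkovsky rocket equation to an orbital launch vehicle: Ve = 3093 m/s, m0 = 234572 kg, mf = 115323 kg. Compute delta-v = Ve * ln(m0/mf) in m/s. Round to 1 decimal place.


Step 1: Mass ratio m0/mf = 234572 / 115323 = 2.034044
Step 2: ln(2.034044) = 0.710026
Step 3: delta-v = 3093 * 0.710026 = 2196.1 m/s

2196.1


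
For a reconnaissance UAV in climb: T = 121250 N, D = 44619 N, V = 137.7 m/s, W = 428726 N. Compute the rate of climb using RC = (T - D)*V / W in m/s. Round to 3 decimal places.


Step 1: Excess thrust = T - D = 121250 - 44619 = 76631 N
Step 2: Excess power = 76631 * 137.7 = 10552088.7 W
Step 3: RC = 10552088.7 / 428726 = 24.613 m/s

24.613


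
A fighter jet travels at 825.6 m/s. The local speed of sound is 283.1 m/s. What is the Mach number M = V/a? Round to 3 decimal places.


Step 1: M = V / a = 825.6 / 283.1
Step 2: M = 2.916

2.916


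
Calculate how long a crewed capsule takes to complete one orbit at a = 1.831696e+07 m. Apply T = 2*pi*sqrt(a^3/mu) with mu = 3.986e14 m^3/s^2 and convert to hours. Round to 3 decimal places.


Step 1: a^3 / mu = 6.145542e+21 / 3.986e14 = 1.541782e+07
Step 2: sqrt(1.541782e+07) = 3926.5529 s
Step 3: T = 2*pi * 3926.5529 = 24671.26 s
Step 4: T in hours = 24671.26 / 3600 = 6.853 hours

6.853


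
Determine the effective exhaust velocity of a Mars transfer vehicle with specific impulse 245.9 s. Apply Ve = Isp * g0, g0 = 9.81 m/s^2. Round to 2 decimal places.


Step 1: Ve = Isp * g0 = 245.9 * 9.81
Step 2: Ve = 2412.28 m/s

2412.28


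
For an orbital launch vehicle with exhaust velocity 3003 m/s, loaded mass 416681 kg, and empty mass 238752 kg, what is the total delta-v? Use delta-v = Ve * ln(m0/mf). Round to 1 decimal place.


Step 1: Mass ratio m0/mf = 416681 / 238752 = 1.745246
Step 2: ln(1.745246) = 0.556896
Step 3: delta-v = 3003 * 0.556896 = 1672.4 m/s

1672.4


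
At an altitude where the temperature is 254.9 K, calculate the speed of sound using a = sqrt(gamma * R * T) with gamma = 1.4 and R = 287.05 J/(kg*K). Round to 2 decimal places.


Step 1: gamma * R * T = 1.4 * 287.05 * 254.9 = 102436.663
Step 2: a = sqrt(102436.663) = 320.06 m/s

320.06


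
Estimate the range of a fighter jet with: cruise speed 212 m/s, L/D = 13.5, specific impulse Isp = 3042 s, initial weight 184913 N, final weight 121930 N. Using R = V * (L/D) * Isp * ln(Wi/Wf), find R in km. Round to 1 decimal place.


Step 1: Coefficient = V * (L/D) * Isp = 212 * 13.5 * 3042 = 8706204.0 m
Step 2: Wi/Wf = 184913 / 121930 = 1.51655
Step 3: ln(1.51655) = 0.416438
Step 4: R = 8706204.0 * 0.416438 = 3625597.1 m = 3625.6 km

3625.6


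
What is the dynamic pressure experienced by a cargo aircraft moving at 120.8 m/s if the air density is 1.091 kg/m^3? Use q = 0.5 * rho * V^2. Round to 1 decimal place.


Step 1: V^2 = 120.8^2 = 14592.64
Step 2: q = 0.5 * 1.091 * 14592.64
Step 3: q = 7960.3 Pa

7960.3


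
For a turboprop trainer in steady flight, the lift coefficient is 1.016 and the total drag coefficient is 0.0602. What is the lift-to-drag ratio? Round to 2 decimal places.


Step 1: L/D = CL / CD = 1.016 / 0.0602
Step 2: L/D = 16.88

16.88


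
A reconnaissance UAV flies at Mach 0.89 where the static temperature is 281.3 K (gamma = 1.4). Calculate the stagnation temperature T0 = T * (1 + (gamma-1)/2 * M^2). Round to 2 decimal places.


Step 1: (gamma-1)/2 = 0.2
Step 2: M^2 = 0.7921
Step 3: 1 + 0.2 * 0.7921 = 1.15842
Step 4: T0 = 281.3 * 1.15842 = 325.86 K

325.86


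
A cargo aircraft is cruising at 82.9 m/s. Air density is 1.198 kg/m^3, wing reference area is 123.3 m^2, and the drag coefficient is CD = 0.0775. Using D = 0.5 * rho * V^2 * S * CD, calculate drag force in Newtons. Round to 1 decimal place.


Step 1: Dynamic pressure q = 0.5 * 1.198 * 82.9^2 = 4116.5736 Pa
Step 2: Drag D = q * S * CD = 4116.5736 * 123.3 * 0.0775
Step 3: D = 39336.9 N

39336.9


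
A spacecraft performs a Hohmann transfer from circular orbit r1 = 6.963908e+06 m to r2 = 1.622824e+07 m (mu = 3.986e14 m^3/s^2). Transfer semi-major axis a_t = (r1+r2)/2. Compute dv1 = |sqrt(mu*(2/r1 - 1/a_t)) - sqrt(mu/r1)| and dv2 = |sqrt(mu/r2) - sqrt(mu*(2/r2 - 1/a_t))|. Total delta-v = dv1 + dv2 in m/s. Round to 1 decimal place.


Step 1: Transfer semi-major axis a_t = (6.963908e+06 + 1.622824e+07) / 2 = 1.159607e+07 m
Step 2: v1 (circular at r1) = sqrt(mu/r1) = 7565.58 m/s
Step 3: v_t1 = sqrt(mu*(2/r1 - 1/a_t)) = 8949.99 m/s
Step 4: dv1 = |8949.99 - 7565.58| = 1384.41 m/s
Step 5: v2 (circular at r2) = 4956.02 m/s, v_t2 = 3840.64 m/s
Step 6: dv2 = |4956.02 - 3840.64| = 1115.38 m/s
Step 7: Total delta-v = 1384.41 + 1115.38 = 2499.8 m/s

2499.8


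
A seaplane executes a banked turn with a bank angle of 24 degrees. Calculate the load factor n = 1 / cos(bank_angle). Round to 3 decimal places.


Step 1: Convert 24 degrees to radians = 0.418879
Step 2: cos(24 deg) = 0.913545
Step 3: n = 1 / 0.913545 = 1.095

1.095


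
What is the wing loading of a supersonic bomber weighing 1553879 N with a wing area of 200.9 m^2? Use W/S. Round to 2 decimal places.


Step 1: Wing loading = W / S = 1553879 / 200.9
Step 2: Wing loading = 7734.59 N/m^2

7734.59


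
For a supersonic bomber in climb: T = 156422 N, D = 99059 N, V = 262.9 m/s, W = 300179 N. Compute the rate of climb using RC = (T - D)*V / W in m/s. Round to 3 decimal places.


Step 1: Excess thrust = T - D = 156422 - 99059 = 57363 N
Step 2: Excess power = 57363 * 262.9 = 15080732.7 W
Step 3: RC = 15080732.7 / 300179 = 50.239 m/s

50.239


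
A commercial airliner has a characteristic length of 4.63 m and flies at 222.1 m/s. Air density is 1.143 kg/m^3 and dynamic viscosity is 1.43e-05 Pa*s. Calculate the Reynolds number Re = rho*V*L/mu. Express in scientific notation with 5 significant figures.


Step 1: Numerator = rho * V * L = 1.143 * 222.1 * 4.63 = 1175.373189
Step 2: Re = 1175.373189 / 1.43e-05
Step 3: Re = 8.2194e+07

8.2194e+07


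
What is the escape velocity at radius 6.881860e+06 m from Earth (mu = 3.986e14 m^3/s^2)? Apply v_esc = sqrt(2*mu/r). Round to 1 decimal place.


Step 1: 2*mu/r = 2 * 3.986e14 / 6.881860e+06 = 115840775.6043
Step 2: v_esc = sqrt(115840775.6043) = 10762.9 m/s

10762.9


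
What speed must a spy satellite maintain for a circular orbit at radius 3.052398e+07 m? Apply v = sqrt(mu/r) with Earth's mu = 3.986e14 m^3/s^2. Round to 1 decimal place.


Step 1: mu / r = 3.986e14 / 3.052398e+07 = 13058585.4138
Step 2: v = sqrt(13058585.4138) = 3613.7 m/s

3613.7


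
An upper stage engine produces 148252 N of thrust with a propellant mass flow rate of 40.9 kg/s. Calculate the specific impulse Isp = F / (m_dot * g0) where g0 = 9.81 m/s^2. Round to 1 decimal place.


Step 1: m_dot * g0 = 40.9 * 9.81 = 401.23
Step 2: Isp = 148252 / 401.23 = 369.5 s

369.5


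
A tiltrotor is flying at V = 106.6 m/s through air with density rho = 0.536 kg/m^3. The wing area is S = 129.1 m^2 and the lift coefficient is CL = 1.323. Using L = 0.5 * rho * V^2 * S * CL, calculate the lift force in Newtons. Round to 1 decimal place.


Step 1: Calculate dynamic pressure q = 0.5 * 0.536 * 106.6^2 = 0.5 * 0.536 * 11363.56 = 3045.4341 Pa
Step 2: Multiply by wing area and lift coefficient: L = 3045.4341 * 129.1 * 1.323
Step 3: L = 393165.5397 * 1.323 = 520158.0 N

520158.0


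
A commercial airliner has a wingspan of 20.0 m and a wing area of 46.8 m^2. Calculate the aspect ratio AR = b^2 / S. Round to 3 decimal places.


Step 1: b^2 = 20.0^2 = 400.0
Step 2: AR = 400.0 / 46.8 = 8.547

8.547


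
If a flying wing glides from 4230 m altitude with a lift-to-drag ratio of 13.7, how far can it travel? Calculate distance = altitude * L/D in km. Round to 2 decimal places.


Step 1: Glide distance = altitude * L/D = 4230 * 13.7 = 57951.0 m
Step 2: Convert to km: 57951.0 / 1000 = 57.95 km

57.95


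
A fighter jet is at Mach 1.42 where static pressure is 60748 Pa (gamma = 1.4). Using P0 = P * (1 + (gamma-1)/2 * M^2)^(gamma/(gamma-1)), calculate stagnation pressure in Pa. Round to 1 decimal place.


Step 1: (gamma-1)/2 * M^2 = 0.2 * 2.0164 = 0.40328
Step 2: 1 + 0.40328 = 1.40328
Step 3: Exponent gamma/(gamma-1) = 3.5
Step 4: P0 = 60748 * 1.40328^3.5 = 198855.3 Pa

198855.3


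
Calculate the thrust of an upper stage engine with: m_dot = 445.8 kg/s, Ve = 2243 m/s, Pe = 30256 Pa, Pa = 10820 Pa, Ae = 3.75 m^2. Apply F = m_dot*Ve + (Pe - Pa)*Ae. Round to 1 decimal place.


Step 1: Momentum thrust = m_dot * Ve = 445.8 * 2243 = 999929.4 N
Step 2: Pressure thrust = (Pe - Pa) * Ae = (30256 - 10820) * 3.75 = 72885.00 N
Step 3: Total thrust F = 999929.4 + 72885.00 = 1072814.4 N

1072814.4


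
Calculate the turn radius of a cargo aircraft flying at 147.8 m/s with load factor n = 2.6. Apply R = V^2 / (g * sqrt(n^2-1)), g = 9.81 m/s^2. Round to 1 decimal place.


Step 1: V^2 = 147.8^2 = 21844.84
Step 2: n^2 - 1 = 2.6^2 - 1 = 5.76
Step 3: sqrt(5.76) = 2.4
Step 4: R = 21844.84 / (9.81 * 2.4) = 927.8 m

927.8


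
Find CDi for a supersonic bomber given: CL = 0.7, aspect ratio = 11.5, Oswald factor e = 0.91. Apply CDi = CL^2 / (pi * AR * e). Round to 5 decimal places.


Step 1: CL^2 = 0.7^2 = 0.49
Step 2: pi * AR * e = 3.14159 * 11.5 * 0.91 = 32.876767
Step 3: CDi = 0.49 / 32.876767 = 0.01490

0.01490


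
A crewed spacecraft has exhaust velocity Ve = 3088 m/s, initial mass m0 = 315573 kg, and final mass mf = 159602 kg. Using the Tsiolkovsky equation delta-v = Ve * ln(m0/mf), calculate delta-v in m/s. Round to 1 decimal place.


Step 1: Mass ratio m0/mf = 315573 / 159602 = 1.97725
Step 2: ln(1.97725) = 0.681707
Step 3: delta-v = 3088 * 0.681707 = 2105.1 m/s

2105.1


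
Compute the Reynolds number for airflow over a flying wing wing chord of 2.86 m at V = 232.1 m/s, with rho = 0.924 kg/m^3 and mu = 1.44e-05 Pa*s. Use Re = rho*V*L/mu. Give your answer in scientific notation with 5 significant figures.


Step 1: Numerator = rho * V * L = 0.924 * 232.1 * 2.86 = 613.356744
Step 2: Re = 613.356744 / 1.44e-05
Step 3: Re = 4.2594e+07

4.2594e+07


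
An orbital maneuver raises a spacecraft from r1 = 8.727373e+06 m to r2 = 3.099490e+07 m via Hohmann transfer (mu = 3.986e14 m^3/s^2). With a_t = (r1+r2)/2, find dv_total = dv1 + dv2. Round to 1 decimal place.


Step 1: Transfer semi-major axis a_t = (8.727373e+06 + 3.099490e+07) / 2 = 1.986114e+07 m
Step 2: v1 (circular at r1) = sqrt(mu/r1) = 6758.14 m/s
Step 3: v_t1 = sqrt(mu*(2/r1 - 1/a_t)) = 8442.48 m/s
Step 4: dv1 = |8442.48 - 6758.14| = 1684.34 m/s
Step 5: v2 (circular at r2) = 3586.11 m/s, v_t2 = 2377.19 m/s
Step 6: dv2 = |3586.11 - 2377.19| = 1208.92 m/s
Step 7: Total delta-v = 1684.34 + 1208.92 = 2893.3 m/s

2893.3


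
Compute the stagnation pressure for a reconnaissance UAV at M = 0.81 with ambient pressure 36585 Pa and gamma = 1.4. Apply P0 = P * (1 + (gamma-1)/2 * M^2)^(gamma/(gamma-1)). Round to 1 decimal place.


Step 1: (gamma-1)/2 * M^2 = 0.2 * 0.6561 = 0.13122
Step 2: 1 + 0.13122 = 1.13122
Step 3: Exponent gamma/(gamma-1) = 3.5
Step 4: P0 = 36585 * 1.13122^3.5 = 56327.2 Pa

56327.2


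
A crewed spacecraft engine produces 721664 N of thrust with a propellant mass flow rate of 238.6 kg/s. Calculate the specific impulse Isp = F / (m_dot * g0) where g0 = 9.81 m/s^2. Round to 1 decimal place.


Step 1: m_dot * g0 = 238.6 * 9.81 = 2340.67
Step 2: Isp = 721664 / 2340.67 = 308.3 s

308.3


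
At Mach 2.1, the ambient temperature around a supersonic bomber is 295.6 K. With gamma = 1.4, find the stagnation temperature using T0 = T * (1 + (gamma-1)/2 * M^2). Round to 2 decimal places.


Step 1: (gamma-1)/2 = 0.2
Step 2: M^2 = 4.41
Step 3: 1 + 0.2 * 4.41 = 1.882
Step 4: T0 = 295.6 * 1.882 = 556.32 K

556.32


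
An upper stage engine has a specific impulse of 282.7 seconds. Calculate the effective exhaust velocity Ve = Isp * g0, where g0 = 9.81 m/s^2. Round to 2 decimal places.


Step 1: Ve = Isp * g0 = 282.7 * 9.81
Step 2: Ve = 2773.29 m/s

2773.29


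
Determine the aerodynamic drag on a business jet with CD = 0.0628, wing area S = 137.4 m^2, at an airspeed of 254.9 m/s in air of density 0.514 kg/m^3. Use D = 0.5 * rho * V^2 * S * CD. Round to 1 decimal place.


Step 1: Dynamic pressure q = 0.5 * 0.514 * 254.9^2 = 16698.3206 Pa
Step 2: Drag D = q * S * CD = 16698.3206 * 137.4 * 0.0628
Step 3: D = 144085.1 N

144085.1


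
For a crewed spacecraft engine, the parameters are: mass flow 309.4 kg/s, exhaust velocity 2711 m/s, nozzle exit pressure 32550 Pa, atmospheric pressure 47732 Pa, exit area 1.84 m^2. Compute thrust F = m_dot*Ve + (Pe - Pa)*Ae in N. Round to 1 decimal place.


Step 1: Momentum thrust = m_dot * Ve = 309.4 * 2711 = 838783.4 N
Step 2: Pressure thrust = (Pe - Pa) * Ae = (32550 - 47732) * 1.84 = -27934.88 N
Step 3: Total thrust F = 838783.4 + -27934.88 = 810848.5 N

810848.5


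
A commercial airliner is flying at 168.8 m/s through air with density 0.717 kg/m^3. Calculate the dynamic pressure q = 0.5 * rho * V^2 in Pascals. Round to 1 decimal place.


Step 1: V^2 = 168.8^2 = 28493.44
Step 2: q = 0.5 * 0.717 * 28493.44
Step 3: q = 10214.9 Pa

10214.9


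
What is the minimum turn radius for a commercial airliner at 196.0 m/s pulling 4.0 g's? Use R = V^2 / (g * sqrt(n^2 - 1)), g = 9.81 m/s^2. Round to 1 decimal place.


Step 1: V^2 = 196.0^2 = 38416.0
Step 2: n^2 - 1 = 4.0^2 - 1 = 15.0
Step 3: sqrt(15.0) = 3.872983
Step 4: R = 38416.0 / (9.81 * 3.872983) = 1011.1 m

1011.1


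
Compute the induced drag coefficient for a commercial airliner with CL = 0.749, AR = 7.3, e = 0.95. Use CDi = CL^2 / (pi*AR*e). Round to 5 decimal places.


Step 1: CL^2 = 0.749^2 = 0.561001
Step 2: pi * AR * e = 3.14159 * 7.3 * 0.95 = 21.786945
Step 3: CDi = 0.561001 / 21.786945 = 0.02575

0.02575


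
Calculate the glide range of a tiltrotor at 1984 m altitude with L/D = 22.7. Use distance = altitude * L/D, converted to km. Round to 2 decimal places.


Step 1: Glide distance = altitude * L/D = 1984 * 22.7 = 45036.8 m
Step 2: Convert to km: 45036.8 / 1000 = 45.04 km

45.04


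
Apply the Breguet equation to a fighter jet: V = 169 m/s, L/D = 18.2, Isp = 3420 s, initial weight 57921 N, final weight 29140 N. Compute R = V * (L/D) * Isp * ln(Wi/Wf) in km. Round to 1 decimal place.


Step 1: Coefficient = V * (L/D) * Isp = 169 * 18.2 * 3420 = 10519236.0 m
Step 2: Wi/Wf = 57921 / 29140 = 1.98768
Step 3: ln(1.98768) = 0.686968
Step 4: R = 10519236.0 * 0.686968 = 7226380.8 m = 7226.4 km

7226.4


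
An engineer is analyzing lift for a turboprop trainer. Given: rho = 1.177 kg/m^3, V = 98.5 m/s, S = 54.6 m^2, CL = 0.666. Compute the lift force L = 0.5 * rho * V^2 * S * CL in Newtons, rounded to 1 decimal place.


Step 1: Calculate dynamic pressure q = 0.5 * 1.177 * 98.5^2 = 0.5 * 1.177 * 9702.25 = 5709.7741 Pa
Step 2: Multiply by wing area and lift coefficient: L = 5709.7741 * 54.6 * 0.666
Step 3: L = 311753.6672 * 0.666 = 207627.9 N

207627.9


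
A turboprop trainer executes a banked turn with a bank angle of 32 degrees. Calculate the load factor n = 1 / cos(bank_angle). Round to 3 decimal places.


Step 1: Convert 32 degrees to radians = 0.558505
Step 2: cos(32 deg) = 0.848048
Step 3: n = 1 / 0.848048 = 1.179

1.179


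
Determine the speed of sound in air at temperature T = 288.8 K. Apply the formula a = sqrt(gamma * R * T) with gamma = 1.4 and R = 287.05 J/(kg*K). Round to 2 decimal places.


Step 1: gamma * R * T = 1.4 * 287.05 * 288.8 = 116060.056
Step 2: a = sqrt(116060.056) = 340.68 m/s

340.68


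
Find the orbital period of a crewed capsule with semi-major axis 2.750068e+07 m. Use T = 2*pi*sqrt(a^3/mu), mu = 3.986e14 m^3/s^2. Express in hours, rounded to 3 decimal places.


Step 1: a^3 / mu = 2.079842e+22 / 3.986e14 = 5.217867e+07
Step 2: sqrt(5.217867e+07) = 7223.4805 s
Step 3: T = 2*pi * 7223.4805 = 45386.47 s
Step 4: T in hours = 45386.47 / 3600 = 12.607 hours

12.607


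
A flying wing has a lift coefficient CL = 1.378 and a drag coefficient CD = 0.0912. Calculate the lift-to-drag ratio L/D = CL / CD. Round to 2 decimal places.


Step 1: L/D = CL / CD = 1.378 / 0.0912
Step 2: L/D = 15.11

15.11


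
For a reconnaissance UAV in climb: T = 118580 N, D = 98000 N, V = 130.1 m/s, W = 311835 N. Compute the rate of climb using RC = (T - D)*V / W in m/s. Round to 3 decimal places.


Step 1: Excess thrust = T - D = 118580 - 98000 = 20580 N
Step 2: Excess power = 20580 * 130.1 = 2677458.0 W
Step 3: RC = 2677458.0 / 311835 = 8.586 m/s

8.586


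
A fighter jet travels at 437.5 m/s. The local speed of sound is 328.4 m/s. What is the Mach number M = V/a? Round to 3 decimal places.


Step 1: M = V / a = 437.5 / 328.4
Step 2: M = 1.332

1.332


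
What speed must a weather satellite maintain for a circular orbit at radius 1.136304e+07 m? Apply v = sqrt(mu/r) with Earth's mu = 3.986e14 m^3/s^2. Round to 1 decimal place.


Step 1: mu / r = 3.986e14 / 1.136304e+07 = 35078640.9271
Step 2: v = sqrt(35078640.9271) = 5922.7 m/s

5922.7


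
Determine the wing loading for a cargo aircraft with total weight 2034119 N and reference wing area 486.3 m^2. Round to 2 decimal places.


Step 1: Wing loading = W / S = 2034119 / 486.3
Step 2: Wing loading = 4182.85 N/m^2

4182.85


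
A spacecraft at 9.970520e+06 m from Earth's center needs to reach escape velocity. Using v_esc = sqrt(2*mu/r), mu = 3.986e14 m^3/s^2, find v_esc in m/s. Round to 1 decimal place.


Step 1: 2*mu/r = 2 * 3.986e14 / 9.970520e+06 = 79955709.4314
Step 2: v_esc = sqrt(79955709.4314) = 8941.8 m/s

8941.8


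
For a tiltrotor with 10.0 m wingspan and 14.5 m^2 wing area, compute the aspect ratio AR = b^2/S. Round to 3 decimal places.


Step 1: b^2 = 10.0^2 = 100.0
Step 2: AR = 100.0 / 14.5 = 6.897

6.897


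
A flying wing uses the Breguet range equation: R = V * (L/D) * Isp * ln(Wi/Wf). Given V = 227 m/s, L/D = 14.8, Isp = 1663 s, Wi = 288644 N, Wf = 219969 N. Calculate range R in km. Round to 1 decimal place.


Step 1: Coefficient = V * (L/D) * Isp = 227 * 14.8 * 1663 = 5587014.8 m
Step 2: Wi/Wf = 288644 / 219969 = 1.312203
Step 3: ln(1.312203) = 0.271707
Step 4: R = 5587014.8 * 0.271707 = 1518033.6 m = 1518.0 km

1518.0


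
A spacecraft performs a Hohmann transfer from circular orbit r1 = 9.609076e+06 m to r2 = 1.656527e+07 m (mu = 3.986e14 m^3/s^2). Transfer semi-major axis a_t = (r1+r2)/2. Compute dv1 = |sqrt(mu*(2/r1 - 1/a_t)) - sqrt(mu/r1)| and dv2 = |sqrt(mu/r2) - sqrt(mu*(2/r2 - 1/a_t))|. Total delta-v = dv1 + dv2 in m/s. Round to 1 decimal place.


Step 1: Transfer semi-major axis a_t = (9.609076e+06 + 1.656527e+07) / 2 = 1.308717e+07 m
Step 2: v1 (circular at r1) = sqrt(mu/r1) = 6440.62 m/s
Step 3: v_t1 = sqrt(mu*(2/r1 - 1/a_t)) = 7246.1 m/s
Step 4: dv1 = |7246.1 - 6440.62| = 805.48 m/s
Step 5: v2 (circular at r2) = 4905.34 m/s, v_t2 = 4203.27 m/s
Step 6: dv2 = |4905.34 - 4203.27| = 702.07 m/s
Step 7: Total delta-v = 805.48 + 702.07 = 1507.5 m/s

1507.5


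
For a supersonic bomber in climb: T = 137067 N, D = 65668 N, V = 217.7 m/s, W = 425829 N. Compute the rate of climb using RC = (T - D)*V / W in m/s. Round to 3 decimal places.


Step 1: Excess thrust = T - D = 137067 - 65668 = 71399 N
Step 2: Excess power = 71399 * 217.7 = 15543562.3 W
Step 3: RC = 15543562.3 / 425829 = 36.502 m/s

36.502


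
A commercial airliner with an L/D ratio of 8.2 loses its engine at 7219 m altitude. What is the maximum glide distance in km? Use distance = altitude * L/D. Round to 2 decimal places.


Step 1: Glide distance = altitude * L/D = 7219 * 8.2 = 59195.8 m
Step 2: Convert to km: 59195.8 / 1000 = 59.20 km

59.20


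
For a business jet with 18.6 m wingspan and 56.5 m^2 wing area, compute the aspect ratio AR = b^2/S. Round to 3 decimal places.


Step 1: b^2 = 18.6^2 = 345.96
Step 2: AR = 345.96 / 56.5 = 6.123

6.123


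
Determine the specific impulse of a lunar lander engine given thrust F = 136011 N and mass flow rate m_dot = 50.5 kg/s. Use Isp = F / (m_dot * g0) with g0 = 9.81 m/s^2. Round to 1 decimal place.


Step 1: m_dot * g0 = 50.5 * 9.81 = 495.41
Step 2: Isp = 136011 / 495.41 = 274.5 s

274.5


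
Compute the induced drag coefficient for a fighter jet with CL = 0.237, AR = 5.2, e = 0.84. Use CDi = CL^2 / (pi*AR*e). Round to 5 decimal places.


Step 1: CL^2 = 0.237^2 = 0.056169
Step 2: pi * AR * e = 3.14159 * 5.2 * 0.84 = 13.722477
Step 3: CDi = 0.056169 / 13.722477 = 0.00409

0.00409


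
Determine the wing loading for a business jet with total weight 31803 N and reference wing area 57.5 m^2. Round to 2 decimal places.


Step 1: Wing loading = W / S = 31803 / 57.5
Step 2: Wing loading = 553.10 N/m^2

553.10


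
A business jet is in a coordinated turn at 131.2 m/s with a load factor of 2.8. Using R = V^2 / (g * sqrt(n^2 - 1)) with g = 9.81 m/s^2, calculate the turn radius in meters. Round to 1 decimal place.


Step 1: V^2 = 131.2^2 = 17213.44
Step 2: n^2 - 1 = 2.8^2 - 1 = 6.84
Step 3: sqrt(6.84) = 2.615339
Step 4: R = 17213.44 / (9.81 * 2.615339) = 670.9 m

670.9


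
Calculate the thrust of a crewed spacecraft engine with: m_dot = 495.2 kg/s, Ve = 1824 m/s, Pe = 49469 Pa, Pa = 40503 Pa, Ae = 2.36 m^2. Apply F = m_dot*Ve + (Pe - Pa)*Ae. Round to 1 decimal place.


Step 1: Momentum thrust = m_dot * Ve = 495.2 * 1824 = 903244.8 N
Step 2: Pressure thrust = (Pe - Pa) * Ae = (49469 - 40503) * 2.36 = 21159.76 N
Step 3: Total thrust F = 903244.8 + 21159.76 = 924404.6 N

924404.6


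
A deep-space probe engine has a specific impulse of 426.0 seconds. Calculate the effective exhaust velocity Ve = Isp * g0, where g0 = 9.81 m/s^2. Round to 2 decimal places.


Step 1: Ve = Isp * g0 = 426.0 * 9.81
Step 2: Ve = 4179.06 m/s

4179.06


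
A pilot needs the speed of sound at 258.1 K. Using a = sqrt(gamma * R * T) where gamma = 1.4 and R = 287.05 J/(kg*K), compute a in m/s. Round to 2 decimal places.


Step 1: gamma * R * T = 1.4 * 287.05 * 258.1 = 103722.647
Step 2: a = sqrt(103722.647) = 322.06 m/s

322.06


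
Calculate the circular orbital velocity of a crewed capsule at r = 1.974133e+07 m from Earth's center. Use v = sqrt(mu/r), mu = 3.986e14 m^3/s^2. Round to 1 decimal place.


Step 1: mu / r = 3.986e14 / 1.974133e+07 = 20191142.1368
Step 2: v = sqrt(20191142.1368) = 4493.5 m/s

4493.5


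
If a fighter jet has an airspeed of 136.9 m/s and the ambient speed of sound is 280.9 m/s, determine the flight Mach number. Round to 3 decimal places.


Step 1: M = V / a = 136.9 / 280.9
Step 2: M = 0.487

0.487


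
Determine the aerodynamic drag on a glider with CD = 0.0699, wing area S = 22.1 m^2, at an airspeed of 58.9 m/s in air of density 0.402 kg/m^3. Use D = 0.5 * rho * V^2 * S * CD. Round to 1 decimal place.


Step 1: Dynamic pressure q = 0.5 * 0.402 * 58.9^2 = 697.3112 Pa
Step 2: Drag D = q * S * CD = 697.3112 * 22.1 * 0.0699
Step 3: D = 1077.2 N

1077.2


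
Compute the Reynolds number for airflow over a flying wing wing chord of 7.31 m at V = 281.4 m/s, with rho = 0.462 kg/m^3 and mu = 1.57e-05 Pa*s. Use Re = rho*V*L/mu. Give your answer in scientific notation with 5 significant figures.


Step 1: Numerator = rho * V * L = 0.462 * 281.4 * 7.31 = 950.349708
Step 2: Re = 950.349708 / 1.57e-05
Step 3: Re = 6.0532e+07

6.0532e+07


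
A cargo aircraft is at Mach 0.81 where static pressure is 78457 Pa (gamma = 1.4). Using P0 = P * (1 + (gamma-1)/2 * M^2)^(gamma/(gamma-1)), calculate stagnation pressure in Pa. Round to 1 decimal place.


Step 1: (gamma-1)/2 * M^2 = 0.2 * 0.6561 = 0.13122
Step 2: 1 + 0.13122 = 1.13122
Step 3: Exponent gamma/(gamma-1) = 3.5
Step 4: P0 = 78457 * 1.13122^3.5 = 120794.3 Pa

120794.3


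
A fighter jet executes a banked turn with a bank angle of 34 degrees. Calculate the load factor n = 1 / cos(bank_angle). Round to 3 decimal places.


Step 1: Convert 34 degrees to radians = 0.593412
Step 2: cos(34 deg) = 0.829038
Step 3: n = 1 / 0.829038 = 1.206

1.206


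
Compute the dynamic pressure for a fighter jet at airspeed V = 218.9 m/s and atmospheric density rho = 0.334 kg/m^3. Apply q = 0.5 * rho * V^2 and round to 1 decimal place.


Step 1: V^2 = 218.9^2 = 47917.21
Step 2: q = 0.5 * 0.334 * 47917.21
Step 3: q = 8002.2 Pa

8002.2


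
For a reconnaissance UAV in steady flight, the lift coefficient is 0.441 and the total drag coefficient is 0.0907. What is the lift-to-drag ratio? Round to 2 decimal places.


Step 1: L/D = CL / CD = 0.441 / 0.0907
Step 2: L/D = 4.86

4.86


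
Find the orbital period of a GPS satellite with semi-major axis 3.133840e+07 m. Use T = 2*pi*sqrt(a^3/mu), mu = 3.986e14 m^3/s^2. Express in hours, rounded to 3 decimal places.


Step 1: a^3 / mu = 3.077730e+22 / 3.986e14 = 7.721349e+07
Step 2: sqrt(7.721349e+07) = 8787.1205 s
Step 3: T = 2*pi * 8787.1205 = 55211.11 s
Step 4: T in hours = 55211.11 / 3600 = 15.336 hours

15.336


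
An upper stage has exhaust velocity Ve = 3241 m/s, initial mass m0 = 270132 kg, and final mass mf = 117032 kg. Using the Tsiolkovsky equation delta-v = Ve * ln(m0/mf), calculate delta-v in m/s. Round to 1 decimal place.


Step 1: Mass ratio m0/mf = 270132 / 117032 = 2.308189
Step 2: ln(2.308189) = 0.836463
Step 3: delta-v = 3241 * 0.836463 = 2711.0 m/s

2711.0


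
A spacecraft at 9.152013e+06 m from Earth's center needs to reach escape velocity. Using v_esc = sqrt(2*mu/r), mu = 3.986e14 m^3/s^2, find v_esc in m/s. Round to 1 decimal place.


Step 1: 2*mu/r = 2 * 3.986e14 / 9.152013e+06 = 87106519.6258
Step 2: v_esc = sqrt(87106519.6258) = 9333.1 m/s

9333.1


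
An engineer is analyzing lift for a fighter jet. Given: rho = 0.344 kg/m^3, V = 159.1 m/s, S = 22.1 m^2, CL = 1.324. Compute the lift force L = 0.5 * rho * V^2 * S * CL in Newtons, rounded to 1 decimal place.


Step 1: Calculate dynamic pressure q = 0.5 * 0.344 * 159.1^2 = 0.5 * 0.344 * 25312.81 = 4353.8033 Pa
Step 2: Multiply by wing area and lift coefficient: L = 4353.8033 * 22.1 * 1.324
Step 3: L = 96219.0534 * 1.324 = 127394.0 N

127394.0


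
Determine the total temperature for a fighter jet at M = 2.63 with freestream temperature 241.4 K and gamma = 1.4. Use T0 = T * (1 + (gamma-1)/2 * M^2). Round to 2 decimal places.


Step 1: (gamma-1)/2 = 0.2
Step 2: M^2 = 6.9169
Step 3: 1 + 0.2 * 6.9169 = 2.38338
Step 4: T0 = 241.4 * 2.38338 = 575.35 K

575.35


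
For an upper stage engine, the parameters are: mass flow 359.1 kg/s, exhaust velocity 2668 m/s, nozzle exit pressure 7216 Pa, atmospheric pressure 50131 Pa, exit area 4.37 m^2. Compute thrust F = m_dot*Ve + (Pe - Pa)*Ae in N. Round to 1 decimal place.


Step 1: Momentum thrust = m_dot * Ve = 359.1 * 2668 = 958078.8 N
Step 2: Pressure thrust = (Pe - Pa) * Ae = (7216 - 50131) * 4.37 = -187538.55 N
Step 3: Total thrust F = 958078.8 + -187538.55 = 770540.3 N

770540.3
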